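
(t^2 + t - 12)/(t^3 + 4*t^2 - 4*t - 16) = (t - 3)/(t^2 - 4)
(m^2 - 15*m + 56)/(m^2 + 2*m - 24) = (m^2 - 15*m + 56)/(m^2 + 2*m - 24)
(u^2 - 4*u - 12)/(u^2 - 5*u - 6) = (u + 2)/(u + 1)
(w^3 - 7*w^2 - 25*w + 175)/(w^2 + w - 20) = (w^2 - 12*w + 35)/(w - 4)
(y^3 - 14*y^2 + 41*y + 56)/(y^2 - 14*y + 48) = (y^2 - 6*y - 7)/(y - 6)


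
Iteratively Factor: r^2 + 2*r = (r + 2)*(r)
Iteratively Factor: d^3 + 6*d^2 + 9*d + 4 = (d + 1)*(d^2 + 5*d + 4) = (d + 1)*(d + 4)*(d + 1)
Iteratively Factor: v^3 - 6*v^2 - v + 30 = (v - 5)*(v^2 - v - 6) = (v - 5)*(v + 2)*(v - 3)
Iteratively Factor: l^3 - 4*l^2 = (l - 4)*(l^2) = l*(l - 4)*(l)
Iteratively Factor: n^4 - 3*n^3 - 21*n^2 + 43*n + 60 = (n + 4)*(n^3 - 7*n^2 + 7*n + 15) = (n + 1)*(n + 4)*(n^2 - 8*n + 15) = (n - 3)*(n + 1)*(n + 4)*(n - 5)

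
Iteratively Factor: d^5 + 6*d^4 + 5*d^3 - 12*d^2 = (d + 4)*(d^4 + 2*d^3 - 3*d^2) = (d - 1)*(d + 4)*(d^3 + 3*d^2) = d*(d - 1)*(d + 4)*(d^2 + 3*d) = d^2*(d - 1)*(d + 4)*(d + 3)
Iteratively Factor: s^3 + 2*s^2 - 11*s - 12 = (s + 4)*(s^2 - 2*s - 3) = (s + 1)*(s + 4)*(s - 3)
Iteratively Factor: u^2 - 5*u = (u)*(u - 5)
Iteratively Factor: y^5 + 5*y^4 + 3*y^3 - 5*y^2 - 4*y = (y + 1)*(y^4 + 4*y^3 - y^2 - 4*y) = (y - 1)*(y + 1)*(y^3 + 5*y^2 + 4*y) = y*(y - 1)*(y + 1)*(y^2 + 5*y + 4) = y*(y - 1)*(y + 1)*(y + 4)*(y + 1)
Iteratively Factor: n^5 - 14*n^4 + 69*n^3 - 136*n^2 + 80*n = (n)*(n^4 - 14*n^3 + 69*n^2 - 136*n + 80) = n*(n - 1)*(n^3 - 13*n^2 + 56*n - 80) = n*(n - 4)*(n - 1)*(n^2 - 9*n + 20) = n*(n - 4)^2*(n - 1)*(n - 5)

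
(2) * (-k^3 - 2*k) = -2*k^3 - 4*k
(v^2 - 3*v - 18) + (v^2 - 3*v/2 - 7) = 2*v^2 - 9*v/2 - 25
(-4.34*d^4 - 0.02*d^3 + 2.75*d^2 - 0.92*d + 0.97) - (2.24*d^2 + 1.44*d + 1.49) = -4.34*d^4 - 0.02*d^3 + 0.51*d^2 - 2.36*d - 0.52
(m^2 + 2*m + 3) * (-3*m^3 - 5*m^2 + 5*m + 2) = -3*m^5 - 11*m^4 - 14*m^3 - 3*m^2 + 19*m + 6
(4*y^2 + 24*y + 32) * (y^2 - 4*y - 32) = 4*y^4 + 8*y^3 - 192*y^2 - 896*y - 1024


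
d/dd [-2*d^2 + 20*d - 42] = 20 - 4*d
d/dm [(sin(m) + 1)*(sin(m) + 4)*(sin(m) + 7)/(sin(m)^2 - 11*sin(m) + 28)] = (sin(m)^4 - 22*sin(m)^3 - 87*sin(m)^2 + 616*sin(m) + 1400)*cos(m)/((sin(m) - 7)^2*(sin(m) - 4)^2)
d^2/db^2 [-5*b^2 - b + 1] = -10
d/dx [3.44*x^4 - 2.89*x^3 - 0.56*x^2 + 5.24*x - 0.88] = 13.76*x^3 - 8.67*x^2 - 1.12*x + 5.24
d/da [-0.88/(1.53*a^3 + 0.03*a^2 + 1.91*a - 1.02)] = (4.0392*a^2 + 0.0528*a + 1.6808)/(1.53*a^3 + 0.03*a^2 + 1.91*a - 1.02)^2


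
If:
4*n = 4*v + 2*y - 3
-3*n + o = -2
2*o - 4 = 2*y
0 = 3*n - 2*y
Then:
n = 8/3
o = 6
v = 17/12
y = 4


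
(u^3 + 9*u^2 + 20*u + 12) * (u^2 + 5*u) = u^5 + 14*u^4 + 65*u^3 + 112*u^2 + 60*u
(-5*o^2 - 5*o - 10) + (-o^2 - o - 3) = -6*o^2 - 6*o - 13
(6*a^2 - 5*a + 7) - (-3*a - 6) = 6*a^2 - 2*a + 13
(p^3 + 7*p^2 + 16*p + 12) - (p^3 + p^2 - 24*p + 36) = 6*p^2 + 40*p - 24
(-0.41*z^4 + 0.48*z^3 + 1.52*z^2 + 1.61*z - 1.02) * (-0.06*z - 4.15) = 0.0246*z^5 + 1.6727*z^4 - 2.0832*z^3 - 6.4046*z^2 - 6.6203*z + 4.233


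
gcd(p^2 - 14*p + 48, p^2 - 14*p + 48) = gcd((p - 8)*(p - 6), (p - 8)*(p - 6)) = p^2 - 14*p + 48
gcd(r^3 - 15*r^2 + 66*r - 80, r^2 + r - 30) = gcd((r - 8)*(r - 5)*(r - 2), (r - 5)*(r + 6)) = r - 5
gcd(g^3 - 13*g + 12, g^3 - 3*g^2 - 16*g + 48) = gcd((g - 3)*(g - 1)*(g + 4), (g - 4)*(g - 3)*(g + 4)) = g^2 + g - 12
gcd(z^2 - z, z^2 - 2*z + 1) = z - 1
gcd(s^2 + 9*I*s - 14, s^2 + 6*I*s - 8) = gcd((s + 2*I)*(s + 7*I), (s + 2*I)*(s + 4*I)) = s + 2*I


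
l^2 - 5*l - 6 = (l - 6)*(l + 1)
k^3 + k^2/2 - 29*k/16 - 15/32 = (k - 5/4)*(k + 1/4)*(k + 3/2)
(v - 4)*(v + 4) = v^2 - 16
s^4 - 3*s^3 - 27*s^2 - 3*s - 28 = (s - 7)*(s + 4)*(s - I)*(s + I)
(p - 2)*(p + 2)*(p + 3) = p^3 + 3*p^2 - 4*p - 12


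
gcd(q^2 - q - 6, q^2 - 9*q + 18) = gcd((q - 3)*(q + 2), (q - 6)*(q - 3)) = q - 3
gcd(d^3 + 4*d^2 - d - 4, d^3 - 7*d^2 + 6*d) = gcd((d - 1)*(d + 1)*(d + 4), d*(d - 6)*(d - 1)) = d - 1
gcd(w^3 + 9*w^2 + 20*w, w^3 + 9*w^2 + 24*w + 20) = w + 5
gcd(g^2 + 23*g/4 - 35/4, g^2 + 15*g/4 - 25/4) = g - 5/4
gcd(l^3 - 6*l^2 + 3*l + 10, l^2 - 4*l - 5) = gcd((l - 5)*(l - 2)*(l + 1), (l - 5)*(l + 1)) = l^2 - 4*l - 5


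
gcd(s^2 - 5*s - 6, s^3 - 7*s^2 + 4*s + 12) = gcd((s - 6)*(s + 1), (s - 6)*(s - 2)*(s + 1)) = s^2 - 5*s - 6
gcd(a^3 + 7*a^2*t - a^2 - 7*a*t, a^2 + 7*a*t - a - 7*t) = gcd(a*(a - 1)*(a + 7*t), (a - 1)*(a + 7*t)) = a^2 + 7*a*t - a - 7*t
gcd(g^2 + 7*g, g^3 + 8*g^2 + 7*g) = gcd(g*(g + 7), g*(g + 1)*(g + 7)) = g^2 + 7*g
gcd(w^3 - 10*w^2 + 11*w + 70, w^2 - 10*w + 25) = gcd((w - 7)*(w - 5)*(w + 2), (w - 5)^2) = w - 5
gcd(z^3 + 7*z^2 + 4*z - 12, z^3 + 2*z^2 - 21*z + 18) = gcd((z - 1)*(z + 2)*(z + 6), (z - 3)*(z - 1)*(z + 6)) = z^2 + 5*z - 6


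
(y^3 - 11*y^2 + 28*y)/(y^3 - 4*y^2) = (y - 7)/y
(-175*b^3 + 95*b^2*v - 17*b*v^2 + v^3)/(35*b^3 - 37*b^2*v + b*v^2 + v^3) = (35*b^2 - 12*b*v + v^2)/(-7*b^2 + 6*b*v + v^2)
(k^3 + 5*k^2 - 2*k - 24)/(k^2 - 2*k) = k + 7 + 12/k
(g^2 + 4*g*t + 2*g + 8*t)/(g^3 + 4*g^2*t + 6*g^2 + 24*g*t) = (g + 2)/(g*(g + 6))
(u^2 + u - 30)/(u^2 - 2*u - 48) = (u - 5)/(u - 8)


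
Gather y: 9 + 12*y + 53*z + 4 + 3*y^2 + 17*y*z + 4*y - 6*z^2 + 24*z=3*y^2 + y*(17*z + 16) - 6*z^2 + 77*z + 13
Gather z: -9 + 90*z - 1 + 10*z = 100*z - 10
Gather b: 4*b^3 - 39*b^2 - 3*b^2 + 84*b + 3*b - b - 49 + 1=4*b^3 - 42*b^2 + 86*b - 48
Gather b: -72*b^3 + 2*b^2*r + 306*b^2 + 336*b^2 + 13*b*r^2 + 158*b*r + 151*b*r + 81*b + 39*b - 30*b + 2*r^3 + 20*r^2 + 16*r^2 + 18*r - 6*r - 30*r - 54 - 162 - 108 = -72*b^3 + b^2*(2*r + 642) + b*(13*r^2 + 309*r + 90) + 2*r^3 + 36*r^2 - 18*r - 324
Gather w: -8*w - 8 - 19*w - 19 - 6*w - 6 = -33*w - 33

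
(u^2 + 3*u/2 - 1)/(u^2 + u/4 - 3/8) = 4*(u + 2)/(4*u + 3)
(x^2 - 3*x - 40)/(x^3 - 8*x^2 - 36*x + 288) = (x + 5)/(x^2 - 36)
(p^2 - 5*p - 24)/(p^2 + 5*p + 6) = (p - 8)/(p + 2)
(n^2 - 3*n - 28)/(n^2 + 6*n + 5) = (n^2 - 3*n - 28)/(n^2 + 6*n + 5)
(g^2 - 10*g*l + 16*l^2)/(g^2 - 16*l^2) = (g^2 - 10*g*l + 16*l^2)/(g^2 - 16*l^2)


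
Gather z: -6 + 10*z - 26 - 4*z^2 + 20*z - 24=-4*z^2 + 30*z - 56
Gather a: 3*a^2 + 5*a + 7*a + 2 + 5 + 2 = 3*a^2 + 12*a + 9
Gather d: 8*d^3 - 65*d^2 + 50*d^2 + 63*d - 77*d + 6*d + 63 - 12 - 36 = 8*d^3 - 15*d^2 - 8*d + 15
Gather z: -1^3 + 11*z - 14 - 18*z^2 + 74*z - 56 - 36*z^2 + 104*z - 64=-54*z^2 + 189*z - 135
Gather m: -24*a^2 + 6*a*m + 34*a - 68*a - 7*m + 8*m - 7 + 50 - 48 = -24*a^2 - 34*a + m*(6*a + 1) - 5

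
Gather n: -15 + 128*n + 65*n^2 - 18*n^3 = -18*n^3 + 65*n^2 + 128*n - 15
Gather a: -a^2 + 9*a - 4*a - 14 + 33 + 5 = -a^2 + 5*a + 24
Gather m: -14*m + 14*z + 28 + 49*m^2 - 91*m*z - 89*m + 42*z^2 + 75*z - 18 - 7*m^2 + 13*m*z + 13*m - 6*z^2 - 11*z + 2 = 42*m^2 + m*(-78*z - 90) + 36*z^2 + 78*z + 12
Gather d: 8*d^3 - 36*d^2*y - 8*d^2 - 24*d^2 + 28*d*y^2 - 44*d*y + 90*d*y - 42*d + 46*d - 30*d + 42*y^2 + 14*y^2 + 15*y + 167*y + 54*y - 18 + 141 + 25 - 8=8*d^3 + d^2*(-36*y - 32) + d*(28*y^2 + 46*y - 26) + 56*y^2 + 236*y + 140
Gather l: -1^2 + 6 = 5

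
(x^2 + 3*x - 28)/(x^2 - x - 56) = (x - 4)/(x - 8)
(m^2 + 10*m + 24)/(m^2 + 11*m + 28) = (m + 6)/(m + 7)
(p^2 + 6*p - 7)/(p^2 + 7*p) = (p - 1)/p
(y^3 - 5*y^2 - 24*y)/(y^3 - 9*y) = (y - 8)/(y - 3)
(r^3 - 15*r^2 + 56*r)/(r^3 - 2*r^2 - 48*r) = (r - 7)/(r + 6)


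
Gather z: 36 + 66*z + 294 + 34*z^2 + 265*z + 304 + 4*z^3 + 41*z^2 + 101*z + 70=4*z^3 + 75*z^2 + 432*z + 704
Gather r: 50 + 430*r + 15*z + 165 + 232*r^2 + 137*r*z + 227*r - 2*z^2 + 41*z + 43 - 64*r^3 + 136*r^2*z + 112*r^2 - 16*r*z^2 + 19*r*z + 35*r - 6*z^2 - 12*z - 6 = -64*r^3 + r^2*(136*z + 344) + r*(-16*z^2 + 156*z + 692) - 8*z^2 + 44*z + 252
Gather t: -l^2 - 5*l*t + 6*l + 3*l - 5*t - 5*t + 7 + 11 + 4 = -l^2 + 9*l + t*(-5*l - 10) + 22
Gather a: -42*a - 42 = -42*a - 42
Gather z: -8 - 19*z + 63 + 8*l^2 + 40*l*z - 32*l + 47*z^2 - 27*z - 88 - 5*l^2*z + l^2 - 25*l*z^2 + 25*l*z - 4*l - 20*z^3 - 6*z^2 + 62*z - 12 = 9*l^2 - 36*l - 20*z^3 + z^2*(41 - 25*l) + z*(-5*l^2 + 65*l + 16) - 45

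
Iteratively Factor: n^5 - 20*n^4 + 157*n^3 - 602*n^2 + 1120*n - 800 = (n - 4)*(n^4 - 16*n^3 + 93*n^2 - 230*n + 200) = (n - 5)*(n - 4)*(n^3 - 11*n^2 + 38*n - 40) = (n - 5)^2*(n - 4)*(n^2 - 6*n + 8) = (n - 5)^2*(n - 4)*(n - 2)*(n - 4)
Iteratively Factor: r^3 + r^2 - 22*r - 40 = (r - 5)*(r^2 + 6*r + 8) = (r - 5)*(r + 2)*(r + 4)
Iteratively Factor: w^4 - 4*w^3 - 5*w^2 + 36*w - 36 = (w - 2)*(w^3 - 2*w^2 - 9*w + 18) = (w - 2)*(w + 3)*(w^2 - 5*w + 6) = (w - 2)^2*(w + 3)*(w - 3)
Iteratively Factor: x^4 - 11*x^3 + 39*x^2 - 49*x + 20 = (x - 4)*(x^3 - 7*x^2 + 11*x - 5) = (x - 5)*(x - 4)*(x^2 - 2*x + 1) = (x - 5)*(x - 4)*(x - 1)*(x - 1)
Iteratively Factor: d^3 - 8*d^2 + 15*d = (d - 5)*(d^2 - 3*d) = d*(d - 5)*(d - 3)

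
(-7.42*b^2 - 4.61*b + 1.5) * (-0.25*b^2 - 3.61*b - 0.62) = 1.855*b^4 + 27.9387*b^3 + 20.8675*b^2 - 2.5568*b - 0.93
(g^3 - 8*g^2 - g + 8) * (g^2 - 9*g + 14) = g^5 - 17*g^4 + 85*g^3 - 95*g^2 - 86*g + 112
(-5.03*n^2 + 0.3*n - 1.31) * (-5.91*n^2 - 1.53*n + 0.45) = 29.7273*n^4 + 5.9229*n^3 + 5.0196*n^2 + 2.1393*n - 0.5895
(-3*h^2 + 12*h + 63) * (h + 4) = -3*h^3 + 111*h + 252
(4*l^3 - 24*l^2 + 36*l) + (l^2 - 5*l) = 4*l^3 - 23*l^2 + 31*l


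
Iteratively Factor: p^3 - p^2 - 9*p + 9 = (p - 1)*(p^2 - 9) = (p - 3)*(p - 1)*(p + 3)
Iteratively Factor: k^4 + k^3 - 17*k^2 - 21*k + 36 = (k + 3)*(k^3 - 2*k^2 - 11*k + 12) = (k - 4)*(k + 3)*(k^2 + 2*k - 3) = (k - 4)*(k + 3)^2*(k - 1)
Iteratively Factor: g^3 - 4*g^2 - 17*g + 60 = (g + 4)*(g^2 - 8*g + 15) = (g - 5)*(g + 4)*(g - 3)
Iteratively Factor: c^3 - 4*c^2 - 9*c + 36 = (c + 3)*(c^2 - 7*c + 12) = (c - 3)*(c + 3)*(c - 4)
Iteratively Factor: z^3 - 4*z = (z - 2)*(z^2 + 2*z) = z*(z - 2)*(z + 2)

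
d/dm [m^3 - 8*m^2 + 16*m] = 3*m^2 - 16*m + 16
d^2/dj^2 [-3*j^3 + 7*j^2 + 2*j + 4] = 14 - 18*j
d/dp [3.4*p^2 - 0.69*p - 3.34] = 6.8*p - 0.69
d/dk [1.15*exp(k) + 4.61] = 1.15*exp(k)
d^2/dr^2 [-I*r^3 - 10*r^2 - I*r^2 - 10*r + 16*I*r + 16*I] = -6*I*r - 20 - 2*I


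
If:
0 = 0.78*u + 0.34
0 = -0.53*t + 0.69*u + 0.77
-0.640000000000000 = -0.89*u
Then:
No Solution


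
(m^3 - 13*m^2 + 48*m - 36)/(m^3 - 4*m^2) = (m^3 - 13*m^2 + 48*m - 36)/(m^2*(m - 4))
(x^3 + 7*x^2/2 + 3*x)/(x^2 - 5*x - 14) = x*(2*x + 3)/(2*(x - 7))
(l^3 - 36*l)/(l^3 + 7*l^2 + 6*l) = (l - 6)/(l + 1)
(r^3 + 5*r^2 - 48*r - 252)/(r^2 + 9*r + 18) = (r^2 - r - 42)/(r + 3)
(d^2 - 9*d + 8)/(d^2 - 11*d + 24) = (d - 1)/(d - 3)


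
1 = 1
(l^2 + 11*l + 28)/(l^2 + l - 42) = (l + 4)/(l - 6)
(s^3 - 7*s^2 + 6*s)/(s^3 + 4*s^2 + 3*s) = (s^2 - 7*s + 6)/(s^2 + 4*s + 3)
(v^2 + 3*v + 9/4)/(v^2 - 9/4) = (2*v + 3)/(2*v - 3)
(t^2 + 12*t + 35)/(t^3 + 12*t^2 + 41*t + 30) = (t + 7)/(t^2 + 7*t + 6)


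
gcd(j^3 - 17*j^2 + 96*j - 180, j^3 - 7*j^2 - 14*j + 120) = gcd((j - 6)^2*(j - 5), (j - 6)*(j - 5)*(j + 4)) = j^2 - 11*j + 30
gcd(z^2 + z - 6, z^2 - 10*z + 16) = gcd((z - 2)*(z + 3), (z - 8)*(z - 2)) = z - 2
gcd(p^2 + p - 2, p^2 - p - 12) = 1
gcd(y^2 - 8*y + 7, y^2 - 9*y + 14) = y - 7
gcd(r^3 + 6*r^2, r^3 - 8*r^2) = r^2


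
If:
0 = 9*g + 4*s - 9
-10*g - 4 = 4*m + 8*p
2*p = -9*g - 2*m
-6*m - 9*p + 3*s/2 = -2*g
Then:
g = -51/157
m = 977/314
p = -259/157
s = 468/157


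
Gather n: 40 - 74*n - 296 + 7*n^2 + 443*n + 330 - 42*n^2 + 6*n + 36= -35*n^2 + 375*n + 110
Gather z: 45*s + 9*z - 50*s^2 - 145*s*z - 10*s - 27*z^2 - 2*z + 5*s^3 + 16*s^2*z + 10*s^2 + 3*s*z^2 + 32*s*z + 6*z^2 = 5*s^3 - 40*s^2 + 35*s + z^2*(3*s - 21) + z*(16*s^2 - 113*s + 7)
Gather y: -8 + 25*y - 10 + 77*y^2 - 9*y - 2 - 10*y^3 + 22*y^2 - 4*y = -10*y^3 + 99*y^2 + 12*y - 20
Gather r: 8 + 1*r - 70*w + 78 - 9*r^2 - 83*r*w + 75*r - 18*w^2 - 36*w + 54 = -9*r^2 + r*(76 - 83*w) - 18*w^2 - 106*w + 140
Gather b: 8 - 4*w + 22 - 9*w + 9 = 39 - 13*w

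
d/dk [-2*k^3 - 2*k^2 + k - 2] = -6*k^2 - 4*k + 1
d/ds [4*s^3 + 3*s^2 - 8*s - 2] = 12*s^2 + 6*s - 8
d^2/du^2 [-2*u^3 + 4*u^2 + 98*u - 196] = 8 - 12*u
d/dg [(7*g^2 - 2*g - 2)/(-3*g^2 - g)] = (-13*g^2 - 12*g - 2)/(g^2*(9*g^2 + 6*g + 1))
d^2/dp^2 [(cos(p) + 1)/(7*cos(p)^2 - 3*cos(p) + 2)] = 2*(441*(1 - cos(2*p))^2*cos(p) + 217*(1 - cos(2*p))^2 + 47*cos(p) + 198*cos(2*p) + 147*cos(3*p) - 98*cos(5*p) - 678)/(6*cos(p) - 7*cos(2*p) - 11)^3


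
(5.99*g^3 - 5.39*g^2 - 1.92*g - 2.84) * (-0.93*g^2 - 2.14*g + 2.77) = -5.5707*g^5 - 7.8059*g^4 + 29.9125*g^3 - 8.1803*g^2 + 0.759200000000001*g - 7.8668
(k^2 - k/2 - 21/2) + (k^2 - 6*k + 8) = 2*k^2 - 13*k/2 - 5/2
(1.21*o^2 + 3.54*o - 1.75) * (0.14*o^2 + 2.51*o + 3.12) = 0.1694*o^4 + 3.5327*o^3 + 12.4156*o^2 + 6.6523*o - 5.46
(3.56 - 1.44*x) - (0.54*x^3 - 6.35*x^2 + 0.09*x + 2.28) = -0.54*x^3 + 6.35*x^2 - 1.53*x + 1.28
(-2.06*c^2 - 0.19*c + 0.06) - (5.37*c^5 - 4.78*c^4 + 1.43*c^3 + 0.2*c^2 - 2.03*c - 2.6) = -5.37*c^5 + 4.78*c^4 - 1.43*c^3 - 2.26*c^2 + 1.84*c + 2.66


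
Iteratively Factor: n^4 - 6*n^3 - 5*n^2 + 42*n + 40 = (n - 5)*(n^3 - n^2 - 10*n - 8) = (n - 5)*(n + 1)*(n^2 - 2*n - 8) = (n - 5)*(n - 4)*(n + 1)*(n + 2)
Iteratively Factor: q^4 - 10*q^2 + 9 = (q - 3)*(q^3 + 3*q^2 - q - 3) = (q - 3)*(q + 1)*(q^2 + 2*q - 3) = (q - 3)*(q + 1)*(q + 3)*(q - 1)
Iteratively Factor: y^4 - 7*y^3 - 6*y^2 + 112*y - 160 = (y - 4)*(y^3 - 3*y^2 - 18*y + 40) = (y - 4)*(y - 2)*(y^2 - y - 20) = (y - 5)*(y - 4)*(y - 2)*(y + 4)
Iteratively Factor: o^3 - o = (o - 1)*(o^2 + o) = (o - 1)*(o + 1)*(o)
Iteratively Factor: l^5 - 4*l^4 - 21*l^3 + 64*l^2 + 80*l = (l + 4)*(l^4 - 8*l^3 + 11*l^2 + 20*l) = (l - 4)*(l + 4)*(l^3 - 4*l^2 - 5*l) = (l - 4)*(l + 1)*(l + 4)*(l^2 - 5*l) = (l - 5)*(l - 4)*(l + 1)*(l + 4)*(l)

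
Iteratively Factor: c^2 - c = (c - 1)*(c)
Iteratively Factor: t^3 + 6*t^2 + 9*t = (t + 3)*(t^2 + 3*t) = (t + 3)^2*(t)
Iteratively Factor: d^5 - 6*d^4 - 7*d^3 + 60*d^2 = (d)*(d^4 - 6*d^3 - 7*d^2 + 60*d) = d*(d - 4)*(d^3 - 2*d^2 - 15*d) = d^2*(d - 4)*(d^2 - 2*d - 15) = d^2*(d - 4)*(d + 3)*(d - 5)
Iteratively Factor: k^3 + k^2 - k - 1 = (k - 1)*(k^2 + 2*k + 1) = (k - 1)*(k + 1)*(k + 1)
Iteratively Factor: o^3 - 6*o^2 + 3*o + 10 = (o + 1)*(o^2 - 7*o + 10) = (o - 5)*(o + 1)*(o - 2)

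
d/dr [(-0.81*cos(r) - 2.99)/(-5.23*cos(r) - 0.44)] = 15.2813*sin(r)/(5.23*cos(r) + 0.44)^2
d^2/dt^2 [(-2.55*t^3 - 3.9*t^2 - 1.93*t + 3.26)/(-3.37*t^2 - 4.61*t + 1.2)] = (-2.8421709430404e-14*t^5 - 2.27373675443232e-13*t^4 + 51.6692839999998*t^3 - 212.150964*t^2 - 235.016772*t - 132.345052)/(38.272753*t^6 + 157.065927*t^5 + 173.973891*t^4 - 13.884859*t^3 - 61.94916*t^2 + 19.9152*t - 1.728)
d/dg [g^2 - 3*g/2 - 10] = 2*g - 3/2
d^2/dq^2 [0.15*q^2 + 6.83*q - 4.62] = 0.300000000000000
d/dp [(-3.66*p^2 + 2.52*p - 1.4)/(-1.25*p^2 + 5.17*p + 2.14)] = (-15.7722*p^2 - 19.1648*p + 12.6308)/(1.5625*p^4 - 12.925*p^3 + 21.3789*p^2 + 22.1276*p + 4.5796)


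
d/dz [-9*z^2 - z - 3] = -18*z - 1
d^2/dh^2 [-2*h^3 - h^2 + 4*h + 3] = -12*h - 2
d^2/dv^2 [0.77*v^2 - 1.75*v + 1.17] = 1.54000000000000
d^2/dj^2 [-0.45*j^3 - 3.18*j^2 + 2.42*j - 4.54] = -2.7*j - 6.36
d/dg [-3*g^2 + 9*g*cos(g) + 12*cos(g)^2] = -9*g*sin(g) - 6*g - 12*sin(2*g) + 9*cos(g)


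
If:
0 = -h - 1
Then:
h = -1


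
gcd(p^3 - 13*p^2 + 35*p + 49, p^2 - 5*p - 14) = p - 7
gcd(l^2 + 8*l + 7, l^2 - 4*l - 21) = 1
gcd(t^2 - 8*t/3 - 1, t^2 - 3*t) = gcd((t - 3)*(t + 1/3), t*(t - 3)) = t - 3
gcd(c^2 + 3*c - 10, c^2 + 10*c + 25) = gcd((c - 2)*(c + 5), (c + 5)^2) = c + 5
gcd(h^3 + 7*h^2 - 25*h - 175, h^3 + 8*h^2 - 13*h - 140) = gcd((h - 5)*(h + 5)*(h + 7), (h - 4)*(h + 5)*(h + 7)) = h^2 + 12*h + 35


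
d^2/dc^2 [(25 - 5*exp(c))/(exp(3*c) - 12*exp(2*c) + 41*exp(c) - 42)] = (-20*exp(6*c) + 405*exp(5*c) - 3200*exp(4*c) + 11260*exp(3*c) - 12330*exp(2*c) - 16985*exp(c) + 34230)*exp(c)/(exp(9*c) - 36*exp(8*c) + 555*exp(7*c) - 4806*exp(6*c) + 25779*exp(5*c) - 88992*exp(4*c) + 198197*exp(3*c) - 275310*exp(2*c) + 216972*exp(c) - 74088)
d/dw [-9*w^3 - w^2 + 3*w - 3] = -27*w^2 - 2*w + 3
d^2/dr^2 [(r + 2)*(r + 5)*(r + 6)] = 6*r + 26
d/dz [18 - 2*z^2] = -4*z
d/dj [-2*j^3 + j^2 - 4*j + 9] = -6*j^2 + 2*j - 4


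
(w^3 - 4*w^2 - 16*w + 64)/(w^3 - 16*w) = (w - 4)/w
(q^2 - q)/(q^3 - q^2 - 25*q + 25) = q/(q^2 - 25)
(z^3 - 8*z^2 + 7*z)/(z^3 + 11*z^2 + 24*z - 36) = z*(z - 7)/(z^2 + 12*z + 36)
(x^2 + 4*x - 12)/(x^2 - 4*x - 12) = (-x^2 - 4*x + 12)/(-x^2 + 4*x + 12)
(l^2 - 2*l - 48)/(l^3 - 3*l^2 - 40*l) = (l + 6)/(l*(l + 5))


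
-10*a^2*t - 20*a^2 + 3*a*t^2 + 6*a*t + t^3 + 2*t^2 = (-2*a + t)*(5*a + t)*(t + 2)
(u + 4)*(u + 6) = u^2 + 10*u + 24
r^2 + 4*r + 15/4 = (r + 3/2)*(r + 5/2)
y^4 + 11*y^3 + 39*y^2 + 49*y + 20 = (y + 1)^2*(y + 4)*(y + 5)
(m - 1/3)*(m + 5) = m^2 + 14*m/3 - 5/3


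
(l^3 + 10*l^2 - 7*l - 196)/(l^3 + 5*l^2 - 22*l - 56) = (l + 7)/(l + 2)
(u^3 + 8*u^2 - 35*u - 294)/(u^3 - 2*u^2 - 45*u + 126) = (u + 7)/(u - 3)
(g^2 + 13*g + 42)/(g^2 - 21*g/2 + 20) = 2*(g^2 + 13*g + 42)/(2*g^2 - 21*g + 40)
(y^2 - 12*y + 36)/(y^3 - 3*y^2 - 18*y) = (y - 6)/(y*(y + 3))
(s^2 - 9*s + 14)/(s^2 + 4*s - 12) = (s - 7)/(s + 6)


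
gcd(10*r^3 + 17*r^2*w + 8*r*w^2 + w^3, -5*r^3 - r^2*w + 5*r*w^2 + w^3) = 5*r^2 + 6*r*w + w^2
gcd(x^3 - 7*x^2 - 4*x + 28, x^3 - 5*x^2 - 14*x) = x^2 - 5*x - 14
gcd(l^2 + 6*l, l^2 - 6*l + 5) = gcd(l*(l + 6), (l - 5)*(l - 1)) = 1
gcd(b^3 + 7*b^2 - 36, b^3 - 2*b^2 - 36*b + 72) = b^2 + 4*b - 12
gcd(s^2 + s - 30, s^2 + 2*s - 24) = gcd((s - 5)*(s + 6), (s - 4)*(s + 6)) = s + 6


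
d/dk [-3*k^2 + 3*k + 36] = 3 - 6*k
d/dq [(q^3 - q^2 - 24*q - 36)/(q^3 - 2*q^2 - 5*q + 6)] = (-q^2 + 42*q - 81)/(q^4 - 8*q^3 + 22*q^2 - 24*q + 9)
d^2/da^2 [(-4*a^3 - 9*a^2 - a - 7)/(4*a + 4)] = (-4*a^3 - 12*a^2 - 12*a - 15)/(2*(a^3 + 3*a^2 + 3*a + 1))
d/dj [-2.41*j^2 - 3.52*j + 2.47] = -4.82*j - 3.52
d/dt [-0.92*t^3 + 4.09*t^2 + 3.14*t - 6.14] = -2.76*t^2 + 8.18*t + 3.14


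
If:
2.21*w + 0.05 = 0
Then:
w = -0.02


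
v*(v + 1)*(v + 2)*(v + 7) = v^4 + 10*v^3 + 23*v^2 + 14*v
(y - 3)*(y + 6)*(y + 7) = y^3 + 10*y^2 + 3*y - 126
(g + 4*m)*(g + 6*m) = g^2 + 10*g*m + 24*m^2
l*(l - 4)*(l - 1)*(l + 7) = l^4 + 2*l^3 - 31*l^2 + 28*l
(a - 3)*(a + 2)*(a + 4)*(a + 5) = a^4 + 8*a^3 + 5*a^2 - 74*a - 120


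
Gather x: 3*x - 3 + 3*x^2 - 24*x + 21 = 3*x^2 - 21*x + 18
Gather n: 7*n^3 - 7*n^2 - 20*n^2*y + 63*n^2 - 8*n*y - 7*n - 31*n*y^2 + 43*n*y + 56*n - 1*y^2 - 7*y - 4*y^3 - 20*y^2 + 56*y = 7*n^3 + n^2*(56 - 20*y) + n*(-31*y^2 + 35*y + 49) - 4*y^3 - 21*y^2 + 49*y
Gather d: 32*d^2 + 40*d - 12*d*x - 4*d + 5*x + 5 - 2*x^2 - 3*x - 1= 32*d^2 + d*(36 - 12*x) - 2*x^2 + 2*x + 4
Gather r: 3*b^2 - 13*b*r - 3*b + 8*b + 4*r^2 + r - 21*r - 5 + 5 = 3*b^2 + 5*b + 4*r^2 + r*(-13*b - 20)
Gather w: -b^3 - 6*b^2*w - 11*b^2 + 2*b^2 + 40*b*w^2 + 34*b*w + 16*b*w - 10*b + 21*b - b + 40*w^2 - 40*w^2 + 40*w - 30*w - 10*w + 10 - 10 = -b^3 - 9*b^2 + 40*b*w^2 + 10*b + w*(-6*b^2 + 50*b)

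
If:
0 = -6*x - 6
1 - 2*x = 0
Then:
No Solution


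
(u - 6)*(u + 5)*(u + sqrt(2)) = u^3 - u^2 + sqrt(2)*u^2 - 30*u - sqrt(2)*u - 30*sqrt(2)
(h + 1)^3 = h^3 + 3*h^2 + 3*h + 1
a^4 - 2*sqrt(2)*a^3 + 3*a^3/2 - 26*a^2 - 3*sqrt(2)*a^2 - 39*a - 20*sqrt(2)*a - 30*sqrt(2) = (a + 3/2)*(a - 5*sqrt(2))*(a + sqrt(2))*(a + 2*sqrt(2))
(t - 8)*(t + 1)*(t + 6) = t^3 - t^2 - 50*t - 48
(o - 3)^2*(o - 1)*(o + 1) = o^4 - 6*o^3 + 8*o^2 + 6*o - 9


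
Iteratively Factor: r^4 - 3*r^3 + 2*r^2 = (r)*(r^3 - 3*r^2 + 2*r) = r^2*(r^2 - 3*r + 2) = r^2*(r - 1)*(r - 2)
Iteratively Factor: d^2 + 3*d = (d + 3)*(d)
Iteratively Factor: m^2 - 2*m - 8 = (m - 4)*(m + 2)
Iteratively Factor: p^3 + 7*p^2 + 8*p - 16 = (p + 4)*(p^2 + 3*p - 4) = (p - 1)*(p + 4)*(p + 4)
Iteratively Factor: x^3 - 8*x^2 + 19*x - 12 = (x - 4)*(x^2 - 4*x + 3) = (x - 4)*(x - 1)*(x - 3)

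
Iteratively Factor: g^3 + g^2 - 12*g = (g - 3)*(g^2 + 4*g) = g*(g - 3)*(g + 4)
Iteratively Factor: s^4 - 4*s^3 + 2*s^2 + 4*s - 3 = (s - 1)*(s^3 - 3*s^2 - s + 3) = (s - 1)*(s + 1)*(s^2 - 4*s + 3) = (s - 1)^2*(s + 1)*(s - 3)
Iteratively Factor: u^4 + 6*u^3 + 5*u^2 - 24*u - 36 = (u + 3)*(u^3 + 3*u^2 - 4*u - 12) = (u - 2)*(u + 3)*(u^2 + 5*u + 6) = (u - 2)*(u + 3)^2*(u + 2)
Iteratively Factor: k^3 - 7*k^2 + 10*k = (k)*(k^2 - 7*k + 10) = k*(k - 5)*(k - 2)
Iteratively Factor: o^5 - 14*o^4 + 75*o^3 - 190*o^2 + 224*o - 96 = (o - 1)*(o^4 - 13*o^3 + 62*o^2 - 128*o + 96) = (o - 2)*(o - 1)*(o^3 - 11*o^2 + 40*o - 48) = (o - 4)*(o - 2)*(o - 1)*(o^2 - 7*o + 12) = (o - 4)^2*(o - 2)*(o - 1)*(o - 3)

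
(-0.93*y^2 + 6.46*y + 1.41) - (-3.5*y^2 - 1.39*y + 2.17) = 2.57*y^2 + 7.85*y - 0.76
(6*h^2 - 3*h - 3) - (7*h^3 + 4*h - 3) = -7*h^3 + 6*h^2 - 7*h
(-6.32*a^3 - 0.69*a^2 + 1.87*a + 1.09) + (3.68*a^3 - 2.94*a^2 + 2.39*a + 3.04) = -2.64*a^3 - 3.63*a^2 + 4.26*a + 4.13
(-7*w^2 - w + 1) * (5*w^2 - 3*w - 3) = -35*w^4 + 16*w^3 + 29*w^2 - 3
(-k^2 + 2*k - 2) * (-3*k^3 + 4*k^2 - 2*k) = 3*k^5 - 10*k^4 + 16*k^3 - 12*k^2 + 4*k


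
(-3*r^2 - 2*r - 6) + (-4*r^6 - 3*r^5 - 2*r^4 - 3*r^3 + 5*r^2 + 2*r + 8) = -4*r^6 - 3*r^5 - 2*r^4 - 3*r^3 + 2*r^2 + 2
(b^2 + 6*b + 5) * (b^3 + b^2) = b^5 + 7*b^4 + 11*b^3 + 5*b^2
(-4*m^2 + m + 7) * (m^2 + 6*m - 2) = -4*m^4 - 23*m^3 + 21*m^2 + 40*m - 14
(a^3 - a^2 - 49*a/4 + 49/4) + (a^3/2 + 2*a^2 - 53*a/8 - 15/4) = 3*a^3/2 + a^2 - 151*a/8 + 17/2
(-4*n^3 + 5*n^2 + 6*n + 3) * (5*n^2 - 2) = -20*n^5 + 25*n^4 + 38*n^3 + 5*n^2 - 12*n - 6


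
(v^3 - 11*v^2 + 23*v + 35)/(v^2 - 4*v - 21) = (v^2 - 4*v - 5)/(v + 3)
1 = 1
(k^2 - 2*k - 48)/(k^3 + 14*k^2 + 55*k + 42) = (k - 8)/(k^2 + 8*k + 7)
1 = 1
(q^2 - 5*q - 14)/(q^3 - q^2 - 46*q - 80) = (q - 7)/(q^2 - 3*q - 40)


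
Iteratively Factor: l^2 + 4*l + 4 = (l + 2)*(l + 2)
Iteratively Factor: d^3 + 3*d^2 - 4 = (d - 1)*(d^2 + 4*d + 4) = (d - 1)*(d + 2)*(d + 2)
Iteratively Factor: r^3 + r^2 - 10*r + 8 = (r - 2)*(r^2 + 3*r - 4) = (r - 2)*(r + 4)*(r - 1)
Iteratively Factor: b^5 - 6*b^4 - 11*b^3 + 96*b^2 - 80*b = (b - 1)*(b^4 - 5*b^3 - 16*b^2 + 80*b) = b*(b - 1)*(b^3 - 5*b^2 - 16*b + 80) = b*(b - 1)*(b + 4)*(b^2 - 9*b + 20) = b*(b - 4)*(b - 1)*(b + 4)*(b - 5)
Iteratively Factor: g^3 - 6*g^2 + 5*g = (g)*(g^2 - 6*g + 5) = g*(g - 5)*(g - 1)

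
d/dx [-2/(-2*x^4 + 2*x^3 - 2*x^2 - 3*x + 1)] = 2*(-8*x^3 + 6*x^2 - 4*x - 3)/(2*x^4 - 2*x^3 + 2*x^2 + 3*x - 1)^2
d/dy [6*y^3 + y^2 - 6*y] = 18*y^2 + 2*y - 6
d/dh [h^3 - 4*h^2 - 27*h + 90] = 3*h^2 - 8*h - 27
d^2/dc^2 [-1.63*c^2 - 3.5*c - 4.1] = -3.26000000000000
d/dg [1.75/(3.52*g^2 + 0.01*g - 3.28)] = (-12.32*g - 0.0175)/(3.52*g^2 + 0.01*g - 3.28)^2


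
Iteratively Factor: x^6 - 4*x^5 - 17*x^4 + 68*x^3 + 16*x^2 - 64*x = (x + 1)*(x^5 - 5*x^4 - 12*x^3 + 80*x^2 - 64*x) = (x - 4)*(x + 1)*(x^4 - x^3 - 16*x^2 + 16*x) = (x - 4)*(x - 1)*(x + 1)*(x^3 - 16*x) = (x - 4)*(x - 1)*(x + 1)*(x + 4)*(x^2 - 4*x) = (x - 4)^2*(x - 1)*(x + 1)*(x + 4)*(x)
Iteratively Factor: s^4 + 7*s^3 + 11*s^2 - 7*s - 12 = (s - 1)*(s^3 + 8*s^2 + 19*s + 12) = (s - 1)*(s + 4)*(s^2 + 4*s + 3) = (s - 1)*(s + 3)*(s + 4)*(s + 1)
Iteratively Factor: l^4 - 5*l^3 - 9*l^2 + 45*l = (l - 3)*(l^3 - 2*l^2 - 15*l) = (l - 3)*(l + 3)*(l^2 - 5*l) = (l - 5)*(l - 3)*(l + 3)*(l)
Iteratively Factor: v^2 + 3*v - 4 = (v + 4)*(v - 1)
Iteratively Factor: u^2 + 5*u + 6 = (u + 3)*(u + 2)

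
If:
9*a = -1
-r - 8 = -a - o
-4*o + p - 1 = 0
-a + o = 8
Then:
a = -1/9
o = 71/9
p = 293/9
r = -2/9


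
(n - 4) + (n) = 2*n - 4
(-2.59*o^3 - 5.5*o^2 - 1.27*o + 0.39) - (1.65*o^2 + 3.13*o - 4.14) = -2.59*o^3 - 7.15*o^2 - 4.4*o + 4.53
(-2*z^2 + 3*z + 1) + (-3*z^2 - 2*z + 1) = -5*z^2 + z + 2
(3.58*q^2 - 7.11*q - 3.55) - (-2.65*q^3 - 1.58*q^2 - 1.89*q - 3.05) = 2.65*q^3 + 5.16*q^2 - 5.22*q - 0.5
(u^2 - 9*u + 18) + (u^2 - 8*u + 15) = 2*u^2 - 17*u + 33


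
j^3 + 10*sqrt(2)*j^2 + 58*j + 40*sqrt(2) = (j + sqrt(2))*(j + 4*sqrt(2))*(j + 5*sqrt(2))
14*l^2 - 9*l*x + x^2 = (-7*l + x)*(-2*l + x)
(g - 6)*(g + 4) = g^2 - 2*g - 24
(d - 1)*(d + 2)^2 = d^3 + 3*d^2 - 4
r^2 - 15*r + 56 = (r - 8)*(r - 7)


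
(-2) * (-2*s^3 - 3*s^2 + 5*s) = 4*s^3 + 6*s^2 - 10*s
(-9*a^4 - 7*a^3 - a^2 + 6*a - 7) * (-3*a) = 27*a^5 + 21*a^4 + 3*a^3 - 18*a^2 + 21*a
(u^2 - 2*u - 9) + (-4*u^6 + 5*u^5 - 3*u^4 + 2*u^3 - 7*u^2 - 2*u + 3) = -4*u^6 + 5*u^5 - 3*u^4 + 2*u^3 - 6*u^2 - 4*u - 6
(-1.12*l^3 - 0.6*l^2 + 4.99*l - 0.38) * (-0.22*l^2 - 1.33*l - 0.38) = 0.2464*l^5 + 1.6216*l^4 + 0.1258*l^3 - 6.3251*l^2 - 1.3908*l + 0.1444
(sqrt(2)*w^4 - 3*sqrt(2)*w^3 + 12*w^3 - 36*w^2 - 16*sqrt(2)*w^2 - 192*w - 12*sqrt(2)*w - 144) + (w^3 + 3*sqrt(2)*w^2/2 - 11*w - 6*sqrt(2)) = sqrt(2)*w^4 - 3*sqrt(2)*w^3 + 13*w^3 - 36*w^2 - 29*sqrt(2)*w^2/2 - 203*w - 12*sqrt(2)*w - 144 - 6*sqrt(2)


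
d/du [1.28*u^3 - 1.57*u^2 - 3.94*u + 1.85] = 3.84*u^2 - 3.14*u - 3.94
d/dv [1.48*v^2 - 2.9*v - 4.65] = 2.96*v - 2.9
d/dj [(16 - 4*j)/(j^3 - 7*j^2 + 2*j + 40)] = 4*(2*j - 3)/(j^4 - 6*j^3 - 11*j^2 + 60*j + 100)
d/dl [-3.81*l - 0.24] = -3.81000000000000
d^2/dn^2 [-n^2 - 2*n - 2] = -2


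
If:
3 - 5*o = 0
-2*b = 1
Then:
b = -1/2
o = 3/5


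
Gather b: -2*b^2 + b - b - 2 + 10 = 8 - 2*b^2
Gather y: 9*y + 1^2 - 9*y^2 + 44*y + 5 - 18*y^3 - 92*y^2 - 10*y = -18*y^3 - 101*y^2 + 43*y + 6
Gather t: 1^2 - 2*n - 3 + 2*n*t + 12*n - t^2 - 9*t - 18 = 10*n - t^2 + t*(2*n - 9) - 20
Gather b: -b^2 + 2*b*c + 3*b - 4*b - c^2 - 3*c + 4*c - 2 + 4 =-b^2 + b*(2*c - 1) - c^2 + c + 2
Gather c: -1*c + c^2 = c^2 - c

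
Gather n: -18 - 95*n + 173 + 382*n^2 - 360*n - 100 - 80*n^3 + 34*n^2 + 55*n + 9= -80*n^3 + 416*n^2 - 400*n + 64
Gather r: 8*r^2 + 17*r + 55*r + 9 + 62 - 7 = 8*r^2 + 72*r + 64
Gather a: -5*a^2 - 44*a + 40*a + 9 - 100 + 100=-5*a^2 - 4*a + 9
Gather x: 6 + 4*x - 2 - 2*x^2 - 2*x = -2*x^2 + 2*x + 4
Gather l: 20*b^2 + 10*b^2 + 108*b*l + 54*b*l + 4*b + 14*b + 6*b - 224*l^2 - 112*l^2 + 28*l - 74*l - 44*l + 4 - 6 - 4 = 30*b^2 + 24*b - 336*l^2 + l*(162*b - 90) - 6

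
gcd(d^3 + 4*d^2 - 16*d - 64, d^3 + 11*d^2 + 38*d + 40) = d + 4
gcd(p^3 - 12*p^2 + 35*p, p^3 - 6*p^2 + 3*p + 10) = p - 5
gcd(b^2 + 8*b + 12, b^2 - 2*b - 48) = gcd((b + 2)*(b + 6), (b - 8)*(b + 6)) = b + 6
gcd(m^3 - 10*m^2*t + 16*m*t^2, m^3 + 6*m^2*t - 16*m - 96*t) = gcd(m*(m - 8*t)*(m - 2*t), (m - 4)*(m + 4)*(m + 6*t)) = 1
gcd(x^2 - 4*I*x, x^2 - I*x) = x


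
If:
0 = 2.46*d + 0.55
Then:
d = -0.22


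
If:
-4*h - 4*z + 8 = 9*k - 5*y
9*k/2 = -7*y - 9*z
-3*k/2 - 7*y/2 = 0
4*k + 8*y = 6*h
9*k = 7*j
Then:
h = 4/57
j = 18/19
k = 14/19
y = -6/19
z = -7/57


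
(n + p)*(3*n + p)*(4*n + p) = 12*n^3 + 19*n^2*p + 8*n*p^2 + p^3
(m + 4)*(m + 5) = m^2 + 9*m + 20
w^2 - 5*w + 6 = (w - 3)*(w - 2)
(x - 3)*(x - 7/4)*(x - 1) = x^3 - 23*x^2/4 + 10*x - 21/4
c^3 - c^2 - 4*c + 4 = (c - 2)*(c - 1)*(c + 2)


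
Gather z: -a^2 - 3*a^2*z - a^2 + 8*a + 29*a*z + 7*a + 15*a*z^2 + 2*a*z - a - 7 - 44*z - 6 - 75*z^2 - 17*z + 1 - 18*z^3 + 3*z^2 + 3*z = -2*a^2 + 14*a - 18*z^3 + z^2*(15*a - 72) + z*(-3*a^2 + 31*a - 58) - 12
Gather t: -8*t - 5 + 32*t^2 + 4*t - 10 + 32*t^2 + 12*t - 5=64*t^2 + 8*t - 20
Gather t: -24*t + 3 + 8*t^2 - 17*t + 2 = 8*t^2 - 41*t + 5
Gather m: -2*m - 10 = -2*m - 10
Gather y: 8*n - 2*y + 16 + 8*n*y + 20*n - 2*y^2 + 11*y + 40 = 28*n - 2*y^2 + y*(8*n + 9) + 56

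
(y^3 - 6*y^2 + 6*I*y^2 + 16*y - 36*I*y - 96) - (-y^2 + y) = y^3 - 5*y^2 + 6*I*y^2 + 15*y - 36*I*y - 96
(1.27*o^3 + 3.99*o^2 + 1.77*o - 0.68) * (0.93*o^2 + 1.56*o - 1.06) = 1.1811*o^5 + 5.6919*o^4 + 6.5243*o^3 - 2.1006*o^2 - 2.937*o + 0.7208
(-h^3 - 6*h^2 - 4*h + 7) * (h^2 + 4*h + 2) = -h^5 - 10*h^4 - 30*h^3 - 21*h^2 + 20*h + 14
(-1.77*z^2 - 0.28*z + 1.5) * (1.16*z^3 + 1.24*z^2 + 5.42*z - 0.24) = -2.0532*z^5 - 2.5196*z^4 - 8.2006*z^3 + 0.7672*z^2 + 8.1972*z - 0.36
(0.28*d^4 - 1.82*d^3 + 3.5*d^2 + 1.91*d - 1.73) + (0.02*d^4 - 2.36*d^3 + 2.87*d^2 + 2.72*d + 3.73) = 0.3*d^4 - 4.18*d^3 + 6.37*d^2 + 4.63*d + 2.0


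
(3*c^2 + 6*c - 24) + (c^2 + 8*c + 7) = 4*c^2 + 14*c - 17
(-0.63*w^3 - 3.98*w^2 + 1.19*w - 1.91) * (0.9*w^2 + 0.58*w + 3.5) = -0.567*w^5 - 3.9474*w^4 - 3.4424*w^3 - 14.9588*w^2 + 3.0572*w - 6.685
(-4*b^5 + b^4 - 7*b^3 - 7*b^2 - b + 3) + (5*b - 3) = -4*b^5 + b^4 - 7*b^3 - 7*b^2 + 4*b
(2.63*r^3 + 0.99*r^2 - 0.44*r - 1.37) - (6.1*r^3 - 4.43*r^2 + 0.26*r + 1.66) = -3.47*r^3 + 5.42*r^2 - 0.7*r - 3.03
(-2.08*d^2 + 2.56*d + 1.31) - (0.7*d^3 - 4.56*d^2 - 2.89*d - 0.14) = -0.7*d^3 + 2.48*d^2 + 5.45*d + 1.45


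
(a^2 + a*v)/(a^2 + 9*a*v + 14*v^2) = a*(a + v)/(a^2 + 9*a*v + 14*v^2)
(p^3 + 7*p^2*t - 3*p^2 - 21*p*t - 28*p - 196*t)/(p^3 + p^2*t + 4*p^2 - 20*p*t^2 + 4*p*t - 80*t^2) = (p^2 + 7*p*t - 7*p - 49*t)/(p^2 + p*t - 20*t^2)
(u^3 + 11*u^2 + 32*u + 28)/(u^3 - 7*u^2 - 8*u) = (u^3 + 11*u^2 + 32*u + 28)/(u*(u^2 - 7*u - 8))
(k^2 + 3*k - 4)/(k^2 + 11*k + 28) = (k - 1)/(k + 7)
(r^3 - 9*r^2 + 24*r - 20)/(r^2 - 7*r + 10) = r - 2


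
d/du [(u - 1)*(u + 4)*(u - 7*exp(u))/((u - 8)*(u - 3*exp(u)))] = ((u - 8)*(u - 1)*(u + 4)*(u - 7*exp(u))*(3*exp(u) - 1) + (u - 8)*(u - 3*exp(u))*(-(u - 1)*(u + 4)*(7*exp(u) - 1) + (u - 1)*(u - 7*exp(u)) + (u + 4)*(u - 7*exp(u))) - (u - 1)*(u + 4)*(u - 7*exp(u))*(u - 3*exp(u)))/((u - 8)^2*(u - 3*exp(u))^2)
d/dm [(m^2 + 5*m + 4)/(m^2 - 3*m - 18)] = 2*(-4*m^2 - 22*m - 39)/(m^4 - 6*m^3 - 27*m^2 + 108*m + 324)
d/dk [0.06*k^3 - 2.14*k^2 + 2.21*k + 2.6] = 0.18*k^2 - 4.28*k + 2.21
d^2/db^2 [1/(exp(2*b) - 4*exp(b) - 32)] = 4*((1 - exp(b))*(-exp(2*b) + 4*exp(b) + 32) - 2*(exp(b) - 2)^2*exp(b))*exp(b)/(-exp(2*b) + 4*exp(b) + 32)^3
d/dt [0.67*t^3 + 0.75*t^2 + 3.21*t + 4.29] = 2.01*t^2 + 1.5*t + 3.21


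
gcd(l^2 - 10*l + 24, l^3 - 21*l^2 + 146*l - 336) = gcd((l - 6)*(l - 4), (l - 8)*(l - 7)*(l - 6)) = l - 6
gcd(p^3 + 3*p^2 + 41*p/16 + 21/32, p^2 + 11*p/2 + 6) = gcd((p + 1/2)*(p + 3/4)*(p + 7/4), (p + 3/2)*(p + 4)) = 1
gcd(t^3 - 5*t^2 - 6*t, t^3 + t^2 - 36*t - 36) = t^2 - 5*t - 6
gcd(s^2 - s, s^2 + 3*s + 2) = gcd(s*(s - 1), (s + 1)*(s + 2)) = 1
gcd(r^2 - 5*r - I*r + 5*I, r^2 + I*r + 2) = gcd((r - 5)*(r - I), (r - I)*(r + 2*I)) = r - I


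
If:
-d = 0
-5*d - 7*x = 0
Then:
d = 0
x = 0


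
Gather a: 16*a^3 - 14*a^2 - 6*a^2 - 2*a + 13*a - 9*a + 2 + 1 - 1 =16*a^3 - 20*a^2 + 2*a + 2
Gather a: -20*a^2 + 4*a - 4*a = -20*a^2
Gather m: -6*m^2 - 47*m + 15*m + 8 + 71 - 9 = -6*m^2 - 32*m + 70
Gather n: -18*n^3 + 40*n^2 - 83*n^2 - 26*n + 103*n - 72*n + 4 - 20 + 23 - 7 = -18*n^3 - 43*n^2 + 5*n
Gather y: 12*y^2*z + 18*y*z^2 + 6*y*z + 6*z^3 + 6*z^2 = 12*y^2*z + y*(18*z^2 + 6*z) + 6*z^3 + 6*z^2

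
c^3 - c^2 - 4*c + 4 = (c - 2)*(c - 1)*(c + 2)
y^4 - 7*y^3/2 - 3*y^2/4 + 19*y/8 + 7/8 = (y - 7/2)*(y - 1)*(y + 1/2)^2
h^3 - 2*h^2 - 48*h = h*(h - 8)*(h + 6)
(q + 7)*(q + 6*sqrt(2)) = q^2 + 7*q + 6*sqrt(2)*q + 42*sqrt(2)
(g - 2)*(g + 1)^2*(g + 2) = g^4 + 2*g^3 - 3*g^2 - 8*g - 4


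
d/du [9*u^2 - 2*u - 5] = 18*u - 2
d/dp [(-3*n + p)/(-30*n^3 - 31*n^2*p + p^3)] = (-30*n^3 - 31*n^2*p + p^3 - (3*n - p)*(31*n^2 - 3*p^2))/(30*n^3 + 31*n^2*p - p^3)^2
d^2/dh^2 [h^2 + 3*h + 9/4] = 2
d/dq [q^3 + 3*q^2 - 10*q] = 3*q^2 + 6*q - 10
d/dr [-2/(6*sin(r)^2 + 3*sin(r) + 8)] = 6*(4*sin(r) + 1)*cos(r)/(6*sin(r)^2 + 3*sin(r) + 8)^2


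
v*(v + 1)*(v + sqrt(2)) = v^3 + v^2 + sqrt(2)*v^2 + sqrt(2)*v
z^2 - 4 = (z - 2)*(z + 2)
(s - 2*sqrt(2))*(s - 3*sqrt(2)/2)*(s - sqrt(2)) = s^3 - 9*sqrt(2)*s^2/2 + 13*s - 6*sqrt(2)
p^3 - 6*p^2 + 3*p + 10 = (p - 5)*(p - 2)*(p + 1)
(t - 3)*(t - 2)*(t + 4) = t^3 - t^2 - 14*t + 24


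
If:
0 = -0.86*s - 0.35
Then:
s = -0.41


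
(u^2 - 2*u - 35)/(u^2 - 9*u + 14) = (u + 5)/(u - 2)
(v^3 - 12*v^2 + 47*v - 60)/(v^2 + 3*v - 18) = (v^2 - 9*v + 20)/(v + 6)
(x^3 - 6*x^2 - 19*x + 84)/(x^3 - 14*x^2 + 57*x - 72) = (x^2 - 3*x - 28)/(x^2 - 11*x + 24)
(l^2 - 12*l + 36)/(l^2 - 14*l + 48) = (l - 6)/(l - 8)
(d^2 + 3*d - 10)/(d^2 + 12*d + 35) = (d - 2)/(d + 7)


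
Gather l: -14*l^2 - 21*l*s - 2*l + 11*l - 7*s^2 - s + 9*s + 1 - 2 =-14*l^2 + l*(9 - 21*s) - 7*s^2 + 8*s - 1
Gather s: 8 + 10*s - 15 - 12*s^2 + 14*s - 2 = -12*s^2 + 24*s - 9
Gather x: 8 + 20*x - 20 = 20*x - 12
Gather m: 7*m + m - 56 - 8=8*m - 64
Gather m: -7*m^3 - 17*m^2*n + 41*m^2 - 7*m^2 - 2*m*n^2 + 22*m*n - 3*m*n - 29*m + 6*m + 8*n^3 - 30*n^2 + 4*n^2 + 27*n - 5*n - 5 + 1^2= -7*m^3 + m^2*(34 - 17*n) + m*(-2*n^2 + 19*n - 23) + 8*n^3 - 26*n^2 + 22*n - 4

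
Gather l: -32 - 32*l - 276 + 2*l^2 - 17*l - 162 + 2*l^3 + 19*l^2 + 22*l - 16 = 2*l^3 + 21*l^2 - 27*l - 486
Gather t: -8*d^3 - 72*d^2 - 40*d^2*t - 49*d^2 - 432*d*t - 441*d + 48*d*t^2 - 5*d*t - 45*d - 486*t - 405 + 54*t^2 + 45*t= -8*d^3 - 121*d^2 - 486*d + t^2*(48*d + 54) + t*(-40*d^2 - 437*d - 441) - 405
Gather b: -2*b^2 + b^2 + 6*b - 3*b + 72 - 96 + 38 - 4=-b^2 + 3*b + 10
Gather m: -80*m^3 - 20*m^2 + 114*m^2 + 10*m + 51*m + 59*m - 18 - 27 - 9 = -80*m^3 + 94*m^2 + 120*m - 54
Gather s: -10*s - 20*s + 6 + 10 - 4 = 12 - 30*s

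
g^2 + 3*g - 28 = (g - 4)*(g + 7)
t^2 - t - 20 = (t - 5)*(t + 4)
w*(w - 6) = w^2 - 6*w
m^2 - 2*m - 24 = (m - 6)*(m + 4)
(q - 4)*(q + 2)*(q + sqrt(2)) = q^3 - 2*q^2 + sqrt(2)*q^2 - 8*q - 2*sqrt(2)*q - 8*sqrt(2)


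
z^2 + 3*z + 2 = (z + 1)*(z + 2)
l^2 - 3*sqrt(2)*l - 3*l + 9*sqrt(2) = (l - 3)*(l - 3*sqrt(2))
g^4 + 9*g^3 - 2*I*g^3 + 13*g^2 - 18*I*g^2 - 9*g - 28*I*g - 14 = (g + 2)*(g + 7)*(g - I)^2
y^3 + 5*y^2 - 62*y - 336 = (y - 8)*(y + 6)*(y + 7)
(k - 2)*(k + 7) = k^2 + 5*k - 14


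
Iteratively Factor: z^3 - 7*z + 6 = (z - 1)*(z^2 + z - 6) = (z - 1)*(z + 3)*(z - 2)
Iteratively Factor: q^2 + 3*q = (q + 3)*(q)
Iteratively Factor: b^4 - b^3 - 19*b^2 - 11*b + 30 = (b + 3)*(b^3 - 4*b^2 - 7*b + 10) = (b - 5)*(b + 3)*(b^2 + b - 2) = (b - 5)*(b + 2)*(b + 3)*(b - 1)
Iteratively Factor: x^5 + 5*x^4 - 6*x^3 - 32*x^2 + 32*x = (x + 4)*(x^4 + x^3 - 10*x^2 + 8*x) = (x - 2)*(x + 4)*(x^3 + 3*x^2 - 4*x) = (x - 2)*(x + 4)^2*(x^2 - x) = (x - 2)*(x - 1)*(x + 4)^2*(x)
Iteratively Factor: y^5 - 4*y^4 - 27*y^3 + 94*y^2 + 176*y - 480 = (y - 4)*(y^4 - 27*y^2 - 14*y + 120) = (y - 4)*(y - 2)*(y^3 + 2*y^2 - 23*y - 60) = (y - 4)*(y - 2)*(y + 4)*(y^2 - 2*y - 15) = (y - 4)*(y - 2)*(y + 3)*(y + 4)*(y - 5)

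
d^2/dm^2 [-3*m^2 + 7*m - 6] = -6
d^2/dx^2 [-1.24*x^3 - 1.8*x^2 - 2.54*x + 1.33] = -7.44*x - 3.6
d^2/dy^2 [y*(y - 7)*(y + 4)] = 6*y - 6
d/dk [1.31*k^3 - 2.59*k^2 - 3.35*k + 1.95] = 3.93*k^2 - 5.18*k - 3.35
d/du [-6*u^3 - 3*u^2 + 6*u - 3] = -18*u^2 - 6*u + 6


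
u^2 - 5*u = u*(u - 5)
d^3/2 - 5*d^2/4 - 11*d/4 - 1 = (d/2 + 1/2)*(d - 4)*(d + 1/2)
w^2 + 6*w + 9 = (w + 3)^2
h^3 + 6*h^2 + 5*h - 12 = (h - 1)*(h + 3)*(h + 4)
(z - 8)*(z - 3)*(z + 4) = z^3 - 7*z^2 - 20*z + 96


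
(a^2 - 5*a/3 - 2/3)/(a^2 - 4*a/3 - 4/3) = (3*a + 1)/(3*a + 2)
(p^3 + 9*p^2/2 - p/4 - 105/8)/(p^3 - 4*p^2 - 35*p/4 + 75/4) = (p + 7/2)/(p - 5)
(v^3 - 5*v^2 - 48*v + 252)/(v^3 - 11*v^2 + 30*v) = (v^2 + v - 42)/(v*(v - 5))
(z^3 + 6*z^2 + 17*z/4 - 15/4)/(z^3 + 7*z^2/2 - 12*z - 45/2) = (z - 1/2)/(z - 3)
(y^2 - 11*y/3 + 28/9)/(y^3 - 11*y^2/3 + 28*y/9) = 1/y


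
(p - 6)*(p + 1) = p^2 - 5*p - 6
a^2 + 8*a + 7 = (a + 1)*(a + 7)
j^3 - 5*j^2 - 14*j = j*(j - 7)*(j + 2)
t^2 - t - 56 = (t - 8)*(t + 7)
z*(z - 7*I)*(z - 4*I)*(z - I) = z^4 - 12*I*z^3 - 39*z^2 + 28*I*z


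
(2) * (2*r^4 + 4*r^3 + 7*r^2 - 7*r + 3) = 4*r^4 + 8*r^3 + 14*r^2 - 14*r + 6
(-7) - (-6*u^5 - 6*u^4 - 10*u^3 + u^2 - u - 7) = 6*u^5 + 6*u^4 + 10*u^3 - u^2 + u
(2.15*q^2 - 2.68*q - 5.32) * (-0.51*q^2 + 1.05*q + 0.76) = -1.0965*q^4 + 3.6243*q^3 + 1.5332*q^2 - 7.6228*q - 4.0432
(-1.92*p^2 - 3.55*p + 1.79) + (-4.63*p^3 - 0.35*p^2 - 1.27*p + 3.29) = -4.63*p^3 - 2.27*p^2 - 4.82*p + 5.08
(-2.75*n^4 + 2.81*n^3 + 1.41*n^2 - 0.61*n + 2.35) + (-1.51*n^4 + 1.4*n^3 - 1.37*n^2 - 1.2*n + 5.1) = -4.26*n^4 + 4.21*n^3 + 0.0399999999999998*n^2 - 1.81*n + 7.45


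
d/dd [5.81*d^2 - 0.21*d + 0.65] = 11.62*d - 0.21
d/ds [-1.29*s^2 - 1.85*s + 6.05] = -2.58*s - 1.85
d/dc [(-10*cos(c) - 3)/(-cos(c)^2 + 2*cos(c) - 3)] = 2*(-5*sin(c)^2 + 3*cos(c) - 13)*sin(c)/(cos(c)^2 - 2*cos(c) + 3)^2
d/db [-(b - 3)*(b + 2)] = 1 - 2*b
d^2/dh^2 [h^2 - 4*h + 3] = 2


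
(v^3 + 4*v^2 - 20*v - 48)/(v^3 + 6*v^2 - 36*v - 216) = (v^2 - 2*v - 8)/(v^2 - 36)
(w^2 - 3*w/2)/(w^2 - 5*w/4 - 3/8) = 4*w/(4*w + 1)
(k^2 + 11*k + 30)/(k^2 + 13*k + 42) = (k + 5)/(k + 7)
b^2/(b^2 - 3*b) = b/(b - 3)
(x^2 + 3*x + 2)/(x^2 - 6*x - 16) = (x + 1)/(x - 8)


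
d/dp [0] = 0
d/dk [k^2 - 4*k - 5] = 2*k - 4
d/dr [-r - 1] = -1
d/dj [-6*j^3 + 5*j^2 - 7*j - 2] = -18*j^2 + 10*j - 7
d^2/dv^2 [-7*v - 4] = 0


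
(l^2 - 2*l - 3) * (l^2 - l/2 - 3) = l^4 - 5*l^3/2 - 5*l^2 + 15*l/2 + 9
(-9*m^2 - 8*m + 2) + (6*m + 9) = -9*m^2 - 2*m + 11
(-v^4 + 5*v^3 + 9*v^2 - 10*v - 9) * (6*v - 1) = -6*v^5 + 31*v^4 + 49*v^3 - 69*v^2 - 44*v + 9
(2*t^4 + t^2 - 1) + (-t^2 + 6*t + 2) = 2*t^4 + 6*t + 1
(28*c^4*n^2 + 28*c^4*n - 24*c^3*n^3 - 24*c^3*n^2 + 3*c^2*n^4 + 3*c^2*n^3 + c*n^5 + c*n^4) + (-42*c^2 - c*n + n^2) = 28*c^4*n^2 + 28*c^4*n - 24*c^3*n^3 - 24*c^3*n^2 + 3*c^2*n^4 + 3*c^2*n^3 - 42*c^2 + c*n^5 + c*n^4 - c*n + n^2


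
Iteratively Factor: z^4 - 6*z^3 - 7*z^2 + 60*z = (z - 4)*(z^3 - 2*z^2 - 15*z) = (z - 5)*(z - 4)*(z^2 + 3*z) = z*(z - 5)*(z - 4)*(z + 3)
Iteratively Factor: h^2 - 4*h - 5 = (h + 1)*(h - 5)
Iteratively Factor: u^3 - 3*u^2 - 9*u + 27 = (u - 3)*(u^2 - 9) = (u - 3)*(u + 3)*(u - 3)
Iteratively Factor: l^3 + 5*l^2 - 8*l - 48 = (l + 4)*(l^2 + l - 12) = (l + 4)^2*(l - 3)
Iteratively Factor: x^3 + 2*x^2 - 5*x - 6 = (x + 1)*(x^2 + x - 6) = (x - 2)*(x + 1)*(x + 3)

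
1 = 1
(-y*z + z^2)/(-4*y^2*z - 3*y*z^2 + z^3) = (y - z)/(4*y^2 + 3*y*z - z^2)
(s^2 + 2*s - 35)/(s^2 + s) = (s^2 + 2*s - 35)/(s*(s + 1))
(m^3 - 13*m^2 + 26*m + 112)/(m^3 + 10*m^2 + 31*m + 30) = (m^2 - 15*m + 56)/(m^2 + 8*m + 15)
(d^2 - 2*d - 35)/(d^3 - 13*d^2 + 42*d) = (d + 5)/(d*(d - 6))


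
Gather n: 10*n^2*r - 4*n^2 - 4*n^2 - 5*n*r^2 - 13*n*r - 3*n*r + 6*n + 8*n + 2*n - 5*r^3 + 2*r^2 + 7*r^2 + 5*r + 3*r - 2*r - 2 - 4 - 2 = n^2*(10*r - 8) + n*(-5*r^2 - 16*r + 16) - 5*r^3 + 9*r^2 + 6*r - 8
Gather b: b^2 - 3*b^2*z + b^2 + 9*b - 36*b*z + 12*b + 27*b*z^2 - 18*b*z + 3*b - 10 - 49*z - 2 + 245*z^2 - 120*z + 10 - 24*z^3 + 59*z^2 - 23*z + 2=b^2*(2 - 3*z) + b*(27*z^2 - 54*z + 24) - 24*z^3 + 304*z^2 - 192*z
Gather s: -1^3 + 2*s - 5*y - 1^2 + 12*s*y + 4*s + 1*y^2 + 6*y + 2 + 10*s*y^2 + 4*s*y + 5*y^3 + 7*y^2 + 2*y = s*(10*y^2 + 16*y + 6) + 5*y^3 + 8*y^2 + 3*y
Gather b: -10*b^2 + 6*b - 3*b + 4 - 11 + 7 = -10*b^2 + 3*b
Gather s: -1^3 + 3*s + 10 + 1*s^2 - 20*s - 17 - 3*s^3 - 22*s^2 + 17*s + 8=-3*s^3 - 21*s^2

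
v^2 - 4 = (v - 2)*(v + 2)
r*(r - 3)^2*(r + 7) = r^4 + r^3 - 33*r^2 + 63*r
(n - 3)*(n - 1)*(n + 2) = n^3 - 2*n^2 - 5*n + 6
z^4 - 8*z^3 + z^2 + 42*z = z*(z - 7)*(z - 3)*(z + 2)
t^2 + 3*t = t*(t + 3)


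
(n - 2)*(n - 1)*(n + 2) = n^3 - n^2 - 4*n + 4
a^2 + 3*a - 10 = (a - 2)*(a + 5)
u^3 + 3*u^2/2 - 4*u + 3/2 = (u - 1)*(u - 1/2)*(u + 3)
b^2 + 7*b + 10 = (b + 2)*(b + 5)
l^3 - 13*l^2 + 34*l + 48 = (l - 8)*(l - 6)*(l + 1)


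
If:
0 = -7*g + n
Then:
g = n/7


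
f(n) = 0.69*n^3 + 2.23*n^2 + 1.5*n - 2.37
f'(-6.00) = 49.26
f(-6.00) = -80.13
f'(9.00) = 209.31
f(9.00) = 694.77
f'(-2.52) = 3.41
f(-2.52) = -3.03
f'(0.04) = 1.68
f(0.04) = -2.31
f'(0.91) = 7.27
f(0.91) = 1.36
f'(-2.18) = 1.61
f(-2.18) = -2.19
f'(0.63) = 5.13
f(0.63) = -0.37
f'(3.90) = 50.38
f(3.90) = 78.33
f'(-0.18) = 0.76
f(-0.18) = -2.57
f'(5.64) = 92.50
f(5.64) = 200.82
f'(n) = 2.07*n^2 + 4.46*n + 1.5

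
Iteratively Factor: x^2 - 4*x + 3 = (x - 3)*(x - 1)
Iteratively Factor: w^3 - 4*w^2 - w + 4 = (w - 4)*(w^2 - 1) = (w - 4)*(w + 1)*(w - 1)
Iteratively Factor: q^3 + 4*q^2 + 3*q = (q + 3)*(q^2 + q) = (q + 1)*(q + 3)*(q)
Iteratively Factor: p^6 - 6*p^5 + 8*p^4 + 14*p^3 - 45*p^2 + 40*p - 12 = (p - 1)*(p^5 - 5*p^4 + 3*p^3 + 17*p^2 - 28*p + 12) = (p - 1)^2*(p^4 - 4*p^3 - p^2 + 16*p - 12) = (p - 3)*(p - 1)^2*(p^3 - p^2 - 4*p + 4) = (p - 3)*(p - 1)^3*(p^2 - 4) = (p - 3)*(p - 2)*(p - 1)^3*(p + 2)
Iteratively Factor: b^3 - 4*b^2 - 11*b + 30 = (b + 3)*(b^2 - 7*b + 10) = (b - 5)*(b + 3)*(b - 2)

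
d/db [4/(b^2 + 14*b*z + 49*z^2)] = 8*(-b - 7*z)/(b^2 + 14*b*z + 49*z^2)^2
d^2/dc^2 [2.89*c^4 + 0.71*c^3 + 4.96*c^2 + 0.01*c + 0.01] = 34.68*c^2 + 4.26*c + 9.92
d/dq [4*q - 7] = 4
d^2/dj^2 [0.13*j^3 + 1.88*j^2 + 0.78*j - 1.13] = 0.78*j + 3.76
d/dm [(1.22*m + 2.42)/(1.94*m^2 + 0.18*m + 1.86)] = (-2.3668*m^2 - 9.3896*m + 1.8336)/(3.7636*m^4 + 0.6984*m^3 + 7.2492*m^2 + 0.6696*m + 3.4596)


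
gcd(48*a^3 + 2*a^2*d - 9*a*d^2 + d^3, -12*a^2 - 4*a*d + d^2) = 2*a + d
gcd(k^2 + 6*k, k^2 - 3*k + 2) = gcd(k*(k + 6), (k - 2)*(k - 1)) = 1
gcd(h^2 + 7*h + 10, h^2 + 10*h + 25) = h + 5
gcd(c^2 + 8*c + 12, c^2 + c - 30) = c + 6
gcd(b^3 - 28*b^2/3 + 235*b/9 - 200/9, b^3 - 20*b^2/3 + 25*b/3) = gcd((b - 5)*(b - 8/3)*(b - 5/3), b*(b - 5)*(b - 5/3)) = b^2 - 20*b/3 + 25/3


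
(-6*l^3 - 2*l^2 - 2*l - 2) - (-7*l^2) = -6*l^3 + 5*l^2 - 2*l - 2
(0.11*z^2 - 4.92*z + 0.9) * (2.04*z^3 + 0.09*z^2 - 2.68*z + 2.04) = 0.2244*z^5 - 10.0269*z^4 + 1.0984*z^3 + 13.491*z^2 - 12.4488*z + 1.836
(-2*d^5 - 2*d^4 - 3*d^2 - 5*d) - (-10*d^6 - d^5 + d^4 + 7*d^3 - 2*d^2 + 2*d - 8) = 10*d^6 - d^5 - 3*d^4 - 7*d^3 - d^2 - 7*d + 8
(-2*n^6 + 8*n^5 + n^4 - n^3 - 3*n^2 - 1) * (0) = 0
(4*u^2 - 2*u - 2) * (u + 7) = 4*u^3 + 26*u^2 - 16*u - 14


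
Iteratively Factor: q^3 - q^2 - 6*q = (q - 3)*(q^2 + 2*q) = (q - 3)*(q + 2)*(q)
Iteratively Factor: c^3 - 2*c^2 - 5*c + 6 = (c + 2)*(c^2 - 4*c + 3) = (c - 3)*(c + 2)*(c - 1)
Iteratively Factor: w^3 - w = (w + 1)*(w^2 - w) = w*(w + 1)*(w - 1)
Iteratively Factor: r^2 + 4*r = (r)*(r + 4)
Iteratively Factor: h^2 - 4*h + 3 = (h - 3)*(h - 1)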